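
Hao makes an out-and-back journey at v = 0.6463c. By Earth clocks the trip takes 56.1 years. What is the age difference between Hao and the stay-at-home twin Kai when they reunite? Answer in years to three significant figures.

γ = 1/√(1 − 0.6463²) = 1/√0.5823 = 1.310
Hao's elapsed proper time: τ = 56.1/1.310 = 42.81 years.
Age gap = Δt − τ = 56.1 − 42.81 years.

Δt − τ = 13.3 years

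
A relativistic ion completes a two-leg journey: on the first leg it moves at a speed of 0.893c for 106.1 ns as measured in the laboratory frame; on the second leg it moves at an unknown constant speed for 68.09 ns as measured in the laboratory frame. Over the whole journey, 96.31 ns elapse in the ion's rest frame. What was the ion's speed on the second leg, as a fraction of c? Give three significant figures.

Leg 1: γ = 1/√(1 − 0.893²) = 1/√0.2026 = 2.222; τ_1 = 106.1/2.222 = 47.75 ns.
Leg 2: speed unknown; τ_2 = 68.09/γ_2.
Total proper time: 47.75 + τ_2 = 96.31, so τ_2 = 96.31 − 47.75 = 48.56 ns.
γ_2 = 68.09/48.56 = 1.402; β = √(1 − 1/γ²) = √0.4914.

β = 0.701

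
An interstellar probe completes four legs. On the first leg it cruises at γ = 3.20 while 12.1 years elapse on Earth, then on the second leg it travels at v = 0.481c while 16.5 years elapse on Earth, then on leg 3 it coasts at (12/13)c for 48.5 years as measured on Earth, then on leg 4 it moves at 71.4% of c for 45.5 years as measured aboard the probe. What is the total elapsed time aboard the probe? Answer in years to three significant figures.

Leg 1: γ = 3.20; τ_1 = 12.1/3.200 = 3.781 years.
Leg 2: γ = 1/√(1 − 0.481²) = 1/√0.7686 = 1.141; τ_2 = 16.5/1.141 = 14.47 years.
Leg 3: γ = 1/√(1 − (12/13)²) = 13/5 = 2.600; τ_3 = 48.5/2.600 = 18.65 years.
Leg 4: 45.5 years is already measured aboard the probe.
Total: 3.781 + 14.47 + 18.65 + 45.50 years.

τ = 82.4 years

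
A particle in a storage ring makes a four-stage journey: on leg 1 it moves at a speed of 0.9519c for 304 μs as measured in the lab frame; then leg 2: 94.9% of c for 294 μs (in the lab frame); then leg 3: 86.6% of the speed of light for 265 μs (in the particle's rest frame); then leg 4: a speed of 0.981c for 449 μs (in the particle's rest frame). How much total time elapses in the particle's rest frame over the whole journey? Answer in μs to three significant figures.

τ = 900 μs

Leg 1: γ = 1/√(1 − 0.9519²) = 1/√0.09389 = 3.264; τ_1 = 304/3.264 = 93.15 μs.
Leg 2: β = 0.949; γ = 1/√(1 − 0.949²) = 1/√0.09940 = 3.172; τ_2 = 294/3.172 = 92.69 μs.
Leg 3: 265 μs is already measured in the particle's rest frame.
Leg 4: 449 μs is already measured in the particle's rest frame.
Total: 93.15 + 92.69 + 265.0 + 449.0 μs.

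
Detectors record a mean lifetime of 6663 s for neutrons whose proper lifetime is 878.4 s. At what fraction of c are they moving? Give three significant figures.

v = 0.991c

γ = Δt/τ₀ = 6663/878.4 = 7.585
β = √(1 − 1/γ²) = √(1 − 0.01738) = √0.9826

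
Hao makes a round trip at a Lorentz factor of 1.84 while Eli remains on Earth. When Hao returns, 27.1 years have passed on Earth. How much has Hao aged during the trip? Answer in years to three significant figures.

τ = 14.7 years

γ = 1.84
Hao's clock measures proper time along the trip: τ = Δt/γ = 27.1/1.840 years.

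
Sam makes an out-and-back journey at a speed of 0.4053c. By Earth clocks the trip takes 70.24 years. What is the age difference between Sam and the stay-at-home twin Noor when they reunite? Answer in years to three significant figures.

Δt − τ = 6.03 years

γ = 1/√(1 − 0.4053²) = 1/√0.8357 = 1.094
Sam's elapsed proper time: τ = 70.24/1.094 = 64.21 years.
Age gap = Δt − τ = 70.24 − 64.21 years.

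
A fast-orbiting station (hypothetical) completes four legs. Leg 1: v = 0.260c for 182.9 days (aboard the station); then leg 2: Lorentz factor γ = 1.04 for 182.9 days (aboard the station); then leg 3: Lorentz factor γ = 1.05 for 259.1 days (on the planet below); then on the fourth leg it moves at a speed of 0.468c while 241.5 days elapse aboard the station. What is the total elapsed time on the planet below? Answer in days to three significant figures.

Leg 1: γ = 1/√(1 − 0.260²) = 1/√0.9324 = 1.036; Δt_1 = 1.036 × 182.9 = 189.4 days.
Leg 2: γ = 1.04; Δt_2 = 1.040 × 182.9 = 190.2 days.
Leg 3: 259.1 days is already measured on the planet below.
Leg 4: γ = 1/√(1 − 0.468²) = 1/√0.7810 = 1.132; Δt_4 = 1.132 × 241.5 = 273.3 days.
Total: 189.4 + 190.2 + 259.1 + 273.3 days.

Δt = 912 days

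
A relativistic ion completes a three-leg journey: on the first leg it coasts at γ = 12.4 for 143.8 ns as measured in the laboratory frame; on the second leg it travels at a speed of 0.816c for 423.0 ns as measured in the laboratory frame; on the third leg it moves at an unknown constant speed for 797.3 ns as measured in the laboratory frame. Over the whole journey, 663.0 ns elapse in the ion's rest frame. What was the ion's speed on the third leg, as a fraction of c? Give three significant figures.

β = 0.860

Leg 1: γ = 12.4; τ_1 = 143.8/12.40 = 11.60 ns.
Leg 2: γ = 1/√(1 − 0.816²) = 1/√0.3341 = 1.730; τ_2 = 423.0/1.730 = 244.5 ns.
Leg 3: speed unknown; τ_3 = 797.3/γ_3.
Total proper time: 11.60 + 244.5 + τ_3 = 663.0, so τ_3 = 663.0 − 256.1 = 406.9 ns.
γ_3 = 797.3/406.9 = 1.960; β = √(1 − 1/γ²) = √0.7396.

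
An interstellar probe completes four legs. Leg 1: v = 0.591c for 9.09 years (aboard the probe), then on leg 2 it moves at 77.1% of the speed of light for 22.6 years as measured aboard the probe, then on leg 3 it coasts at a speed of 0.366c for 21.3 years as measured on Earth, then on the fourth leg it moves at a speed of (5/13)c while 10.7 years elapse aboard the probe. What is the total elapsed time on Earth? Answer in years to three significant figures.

Δt = 79.6 years

Leg 1: γ = 1/√(1 − 0.591²) = 1/√0.6507 = 1.240; Δt_1 = 1.240 × 9.09 = 11.27 years.
Leg 2: β = 0.771; γ = 1/√(1 − 0.771²) = 1/√0.4056 = 1.570; Δt_2 = 1.570 × 22.6 = 35.49 years.
Leg 3: 21.3 years is already measured on Earth.
Leg 4: γ = 1/√(1 − (5/13)²) = 13/12 ≈ 1.083; Δt_4 = 1.083 × 10.7 = 11.59 years.
Total: 11.27 + 35.49 + 21.30 + 11.59 years.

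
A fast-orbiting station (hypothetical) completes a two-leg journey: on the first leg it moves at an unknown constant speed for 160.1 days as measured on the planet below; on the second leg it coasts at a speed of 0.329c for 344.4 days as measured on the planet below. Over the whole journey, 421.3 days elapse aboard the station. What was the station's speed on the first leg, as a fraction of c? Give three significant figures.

Leg 1: speed unknown; τ_1 = 160.1/γ_1.
Leg 2: γ = 1/√(1 − 0.329²) = 1/√0.8918 = 1.059; τ_2 = 344.4/1.059 = 325.2 days.
Total proper time: τ_1 + 325.2 = 421.3, so τ_1 = 421.3 − 325.2 = 96.07 days.
γ_1 = 160.1/96.07 = 1.666; β = √(1 − 1/γ²) = √0.6399.

β = 0.800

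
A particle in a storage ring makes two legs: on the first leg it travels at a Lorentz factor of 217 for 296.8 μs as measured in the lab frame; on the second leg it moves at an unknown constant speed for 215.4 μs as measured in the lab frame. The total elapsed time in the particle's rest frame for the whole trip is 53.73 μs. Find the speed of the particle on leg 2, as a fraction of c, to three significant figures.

Leg 1: γ = 217; τ_1 = 296.8/217.0 = 1.368 μs.
Leg 2: speed unknown; τ_2 = 215.4/γ_2.
Total proper time: 1.368 + τ_2 = 53.73, so τ_2 = 53.73 − 1.368 = 52.36 μs.
γ_2 = 215.4/52.36 = 4.114; β = √(1 − 1/γ²) = √0.9409.

β = 0.970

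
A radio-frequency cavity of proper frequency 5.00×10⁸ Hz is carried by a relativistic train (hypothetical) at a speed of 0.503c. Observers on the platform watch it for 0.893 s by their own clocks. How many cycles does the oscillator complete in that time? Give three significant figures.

N = 3.86×10⁸

γ = 1/√(1 − 0.503²) = 1/√0.7470 = 1.157
During 0.893 s of lab time, the oscillator's proper time advances by τ = Δt/γ = 0.893/1.157 = 0.7718 s = 7.718×10⁻¹ s.
N = f × τ = 5.00×10⁸ × 7.718×10⁻¹ = 3.859×10⁸.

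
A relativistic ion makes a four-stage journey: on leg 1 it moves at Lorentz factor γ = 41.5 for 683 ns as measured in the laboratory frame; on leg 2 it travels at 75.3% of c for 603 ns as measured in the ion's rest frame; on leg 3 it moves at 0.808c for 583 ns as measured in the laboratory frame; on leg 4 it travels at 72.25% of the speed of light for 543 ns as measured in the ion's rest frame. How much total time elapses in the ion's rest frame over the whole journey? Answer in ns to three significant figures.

Leg 1: γ = 41.5; τ_1 = 683/41.50 = 16.46 ns.
Leg 2: 603 ns is already measured in the ion's rest frame.
Leg 3: γ = 1/√(1 − 0.808²) = 1/√0.3471 = 1.697; τ_3 = 583/1.697 = 343.5 ns.
Leg 4: 543 ns is already measured in the ion's rest frame.
Total: 16.46 + 603.0 + 343.5 + 543.0 ns.

τ = 1510 ns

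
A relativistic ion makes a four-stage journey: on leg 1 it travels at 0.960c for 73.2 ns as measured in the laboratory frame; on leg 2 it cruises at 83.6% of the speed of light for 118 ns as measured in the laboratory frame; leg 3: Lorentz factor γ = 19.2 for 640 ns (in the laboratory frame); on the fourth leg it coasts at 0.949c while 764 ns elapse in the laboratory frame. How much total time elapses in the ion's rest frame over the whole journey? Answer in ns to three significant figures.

Leg 1: γ = 1/√(1 − 0.960²) = 25/7 ≈ 3.571; τ_1 = 73.2/3.571 = 20.50 ns.
Leg 2: β = 0.836; γ = 1/√(1 − 0.836²) = 1/√0.3011 = 1.822; τ_2 = 118/1.822 = 64.75 ns.
Leg 3: γ = 19.2; τ_3 = 640/19.20 = 33.33 ns.
Leg 4: γ = 1/√(1 − 0.949²) = 1/√0.09940 = 3.172; τ_4 = 764/3.172 = 240.9 ns.
Total: 20.50 + 64.75 + 33.33 + 240.9 ns.

τ = 359 ns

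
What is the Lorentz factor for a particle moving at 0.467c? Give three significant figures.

γ = 1.13

γ = 1/√(1 − 0.467²) = 1/√0.7819 = 1.131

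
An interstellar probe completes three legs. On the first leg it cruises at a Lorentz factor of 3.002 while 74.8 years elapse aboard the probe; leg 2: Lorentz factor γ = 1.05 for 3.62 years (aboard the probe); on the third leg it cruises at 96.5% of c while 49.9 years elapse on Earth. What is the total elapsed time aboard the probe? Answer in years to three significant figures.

τ = 91.5 years

Leg 1: 74.8 years is already measured aboard the probe.
Leg 2: 3.62 years is already measured aboard the probe.
Leg 3: β = 0.965; γ = 1/√(1 − 0.965²) = 1/√0.06878 = 3.813; τ_3 = 49.9/3.813 = 13.09 years.
Total: 74.80 + 3.620 + 13.09 years.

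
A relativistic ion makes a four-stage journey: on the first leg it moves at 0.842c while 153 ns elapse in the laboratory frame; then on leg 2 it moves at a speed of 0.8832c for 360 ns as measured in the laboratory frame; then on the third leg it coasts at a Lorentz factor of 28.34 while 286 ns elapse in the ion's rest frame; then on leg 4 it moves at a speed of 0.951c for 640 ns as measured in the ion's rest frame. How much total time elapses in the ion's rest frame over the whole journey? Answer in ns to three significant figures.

τ = 1180 ns

Leg 1: γ = 1/√(1 − 0.842²) = 1/√0.2910 = 1.854; τ_1 = 153/1.854 = 82.54 ns.
Leg 2: γ = 1/√(1 − 0.8832²) = 1/√0.2200 = 2.132; τ_2 = 360/2.132 = 168.8 ns.
Leg 3: 286 ns is already measured in the ion's rest frame.
Leg 4: 640 ns is already measured in the ion's rest frame.
Total: 82.54 + 168.8 + 286.0 + 640.0 ns.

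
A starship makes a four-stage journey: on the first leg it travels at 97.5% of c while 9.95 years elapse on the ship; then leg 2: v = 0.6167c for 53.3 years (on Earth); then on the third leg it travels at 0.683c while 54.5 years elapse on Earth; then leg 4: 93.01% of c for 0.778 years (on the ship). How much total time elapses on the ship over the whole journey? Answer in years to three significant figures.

τ = 92.5 years

Leg 1: 9.95 years is already measured on the ship.
Leg 2: γ = 1/√(1 − 0.6167²) = 1/√0.6197 = 1.270; τ_2 = 53.3/1.270 = 41.96 years.
Leg 3: γ = 1/√(1 − 0.683²) = 1/√0.5335 = 1.369; τ_3 = 54.5/1.369 = 39.81 years.
Leg 4: 0.778 years is already measured on the ship.
Total: 9.950 + 41.96 + 39.81 + 0.7780 years.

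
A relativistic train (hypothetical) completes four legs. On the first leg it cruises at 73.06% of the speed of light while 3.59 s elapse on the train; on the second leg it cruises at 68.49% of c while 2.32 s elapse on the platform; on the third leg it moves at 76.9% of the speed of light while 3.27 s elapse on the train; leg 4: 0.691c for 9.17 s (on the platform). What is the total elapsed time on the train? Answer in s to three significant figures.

Leg 1: 3.59 s is already measured on the train.
Leg 2: β = 0.6849; γ = 1/√(1 − 0.6849²) = 1/√0.5309 = 1.372; τ_2 = 2.32/1.372 = 1.690 s.
Leg 3: 3.27 s is already measured on the train.
Leg 4: γ = 1/√(1 − 0.691²) = 1/√0.5225 = 1.383; τ_4 = 9.17/1.383 = 6.629 s.
Total: 3.590 + 1.690 + 3.270 + 6.629 s.

τ = 15.2 s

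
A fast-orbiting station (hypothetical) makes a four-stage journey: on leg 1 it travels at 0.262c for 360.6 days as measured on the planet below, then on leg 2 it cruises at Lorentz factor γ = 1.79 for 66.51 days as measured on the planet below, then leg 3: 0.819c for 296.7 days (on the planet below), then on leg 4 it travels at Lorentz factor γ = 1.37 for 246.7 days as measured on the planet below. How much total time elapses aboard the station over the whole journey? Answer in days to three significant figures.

τ = 735 days

Leg 1: γ = 1/√(1 − 0.262²) = 1/√0.9314 = 1.036; τ_1 = 360.6/1.036 = 348.0 days.
Leg 2: γ = 1.79; τ_2 = 66.51/1.790 = 37.16 days.
Leg 3: γ = 1/√(1 − 0.819²) = 1/√0.3292 = 1.743; τ_3 = 296.7/1.743 = 170.2 days.
Leg 4: γ = 1.37; τ_4 = 246.7/1.370 = 180.1 days.
Total: 348.0 + 37.16 + 170.2 + 180.1 days.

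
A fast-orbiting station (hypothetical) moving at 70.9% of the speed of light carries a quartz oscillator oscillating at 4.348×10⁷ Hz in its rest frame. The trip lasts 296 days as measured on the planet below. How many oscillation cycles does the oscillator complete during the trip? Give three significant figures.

β = 0.709; γ = 1/√(1 − 0.709²) = 1/√0.4973 = 1.418
The oscillator's own cycle count is N = f × τ where τ is the proper time aboard the station. τ = Δt/γ = 296/1.418 = 208.7 days = 1.804×10⁷ s.
N = 4.348×10⁷ × 1.804×10⁷ = 7.842×10¹⁴.

N = 7.84×10¹⁴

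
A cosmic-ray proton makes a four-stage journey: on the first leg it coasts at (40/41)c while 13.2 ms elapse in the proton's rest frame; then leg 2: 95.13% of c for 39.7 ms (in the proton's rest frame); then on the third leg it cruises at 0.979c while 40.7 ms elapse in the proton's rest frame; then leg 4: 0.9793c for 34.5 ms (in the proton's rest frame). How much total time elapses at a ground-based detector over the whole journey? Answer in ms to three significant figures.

Leg 1: γ = 1/√(1 − (40/41)²) = 41/9 ≈ 4.556; Δt_1 = 4.556 × 13.2 = 60.13 ms.
Leg 2: β = 0.9513; γ = 1/√(1 − 0.9513²) = 1/√0.09503 = 3.244; Δt_2 = 3.244 × 39.7 = 128.8 ms.
Leg 3: γ = 1/√(1 − 0.979²) = 1/√0.04156 = 4.905; Δt_3 = 4.905 × 40.7 = 199.6 ms.
Leg 4: γ = 1/√(1 − 0.9793²) = 1/√0.04097 = 4.940; Δt_4 = 4.940 × 34.5 = 170.4 ms.
Total: 60.13 + 128.8 + 199.6 + 170.4 ms.

Δt = 559 ms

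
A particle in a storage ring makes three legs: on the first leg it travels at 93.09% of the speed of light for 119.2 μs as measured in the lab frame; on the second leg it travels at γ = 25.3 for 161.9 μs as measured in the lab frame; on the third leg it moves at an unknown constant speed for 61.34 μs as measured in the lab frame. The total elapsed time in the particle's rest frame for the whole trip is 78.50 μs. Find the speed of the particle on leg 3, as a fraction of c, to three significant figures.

β = 0.885

Leg 1: β = 0.9309; γ = 1/√(1 − 0.9309²) = 1/√0.1334 = 2.738; τ_1 = 119.2/2.738 = 43.54 μs.
Leg 2: γ = 25.3; τ_2 = 161.9/25.30 = 6.399 μs.
Leg 3: speed unknown; τ_3 = 61.34/γ_3.
Total proper time: 43.54 + 6.399 + τ_3 = 78.50, so τ_3 = 78.50 − 49.94 = 28.56 μs.
γ_3 = 61.34/28.56 = 2.148; β = √(1 − 1/γ²) = √0.7832.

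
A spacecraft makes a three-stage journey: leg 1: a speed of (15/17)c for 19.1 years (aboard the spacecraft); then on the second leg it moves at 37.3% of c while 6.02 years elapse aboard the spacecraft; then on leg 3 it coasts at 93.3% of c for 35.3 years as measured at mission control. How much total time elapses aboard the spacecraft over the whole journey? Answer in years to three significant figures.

τ = 37.8 years

Leg 1: 19.1 years is already measured aboard the spacecraft.
Leg 2: 6.02 years is already measured aboard the spacecraft.
Leg 3: β = 0.933; γ = 1/√(1 − 0.933²) = 1/√0.1295 = 2.779; τ_3 = 35.3/2.779 = 12.70 years.
Total: 19.10 + 6.020 + 12.70 years.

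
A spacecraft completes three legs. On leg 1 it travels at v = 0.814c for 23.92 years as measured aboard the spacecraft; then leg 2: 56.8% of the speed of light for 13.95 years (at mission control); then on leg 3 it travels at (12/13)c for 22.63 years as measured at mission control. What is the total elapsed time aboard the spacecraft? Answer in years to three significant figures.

Leg 1: 23.92 years is already measured aboard the spacecraft.
Leg 2: β = 0.568; γ = 1/√(1 − 0.568²) = 1/√0.6774 = 1.215; τ_2 = 13.95/1.215 = 11.48 years.
Leg 3: γ = 1/√(1 − (12/13)²) = 13/5 = 2.600; τ_3 = 22.63/2.600 = 8.704 years.
Total: 23.92 + 11.48 + 8.704 years.

τ = 44.1 years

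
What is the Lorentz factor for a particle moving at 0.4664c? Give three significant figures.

γ = 1/√(1 − 0.4664²) = 1/√0.7825 = 1.130

γ = 1.13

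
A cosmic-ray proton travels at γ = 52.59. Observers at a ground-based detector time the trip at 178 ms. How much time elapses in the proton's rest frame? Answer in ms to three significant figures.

τ = 3.38 ms

γ = 52.59
The interval measured at a ground-based detector is the dilated one; the clock in the proton's rest frame measures the proper time τ = Δt/γ = 178/52.59 ms.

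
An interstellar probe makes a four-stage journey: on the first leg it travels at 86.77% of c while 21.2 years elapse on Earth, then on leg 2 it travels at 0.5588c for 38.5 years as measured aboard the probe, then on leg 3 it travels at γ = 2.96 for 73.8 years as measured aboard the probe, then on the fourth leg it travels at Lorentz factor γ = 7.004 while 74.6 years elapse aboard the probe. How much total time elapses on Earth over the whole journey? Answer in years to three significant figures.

Δt = 809 years

Leg 1: 21.2 years is already measured on Earth.
Leg 2: γ = 1/√(1 − 0.5588²) = 1/√0.6877 = 1.206; Δt_2 = 1.206 × 38.5 = 46.42 years.
Leg 3: γ = 2.96; Δt_3 = 2.960 × 73.8 = 218.4 years.
Leg 4: γ = 7.004; Δt_4 = 7.004 × 74.6 = 522.5 years.
Total: 21.20 + 46.42 + 218.4 + 522.5 years.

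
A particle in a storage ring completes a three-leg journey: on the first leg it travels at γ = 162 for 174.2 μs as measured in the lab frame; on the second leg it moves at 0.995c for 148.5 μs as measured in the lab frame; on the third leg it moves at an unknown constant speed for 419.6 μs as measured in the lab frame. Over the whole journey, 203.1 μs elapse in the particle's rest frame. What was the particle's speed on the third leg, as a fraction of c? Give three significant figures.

β = 0.895

Leg 1: γ = 162; τ_1 = 174.2/162.0 = 1.075 μs.
Leg 2: γ = 1/√(1 − 0.995²) = 1/√0.009975 = 10.01; τ_2 = 148.5/10.01 = 14.83 μs.
Leg 3: speed unknown; τ_3 = 419.6/γ_3.
Total proper time: 1.075 + 14.83 + τ_3 = 203.1, so τ_3 = 203.1 − 15.91 = 187.2 μs.
γ_3 = 419.6/187.2 = 2.242; β = √(1 − 1/γ²) = √0.8010.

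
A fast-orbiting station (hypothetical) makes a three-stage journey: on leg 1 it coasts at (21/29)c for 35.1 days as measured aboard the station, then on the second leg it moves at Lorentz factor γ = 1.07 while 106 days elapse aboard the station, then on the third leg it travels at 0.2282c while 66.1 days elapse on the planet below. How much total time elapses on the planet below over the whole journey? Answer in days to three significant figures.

Δt = 230 days

Leg 1: γ = 1/√(1 − (21/29)²) = 29/20 = 1.450; Δt_1 = 1.450 × 35.1 = 50.90 days.
Leg 2: γ = 1.07; Δt_2 = 1.070 × 106 = 113.4 days.
Leg 3: 66.1 days is already measured on the planet below.
Total: 50.90 + 113.4 + 66.10 days.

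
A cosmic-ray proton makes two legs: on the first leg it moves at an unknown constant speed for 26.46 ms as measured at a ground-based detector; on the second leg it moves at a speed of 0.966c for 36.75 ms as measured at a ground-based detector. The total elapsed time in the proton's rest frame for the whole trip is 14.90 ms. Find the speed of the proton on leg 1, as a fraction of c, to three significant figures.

Leg 1: speed unknown; τ_1 = 26.46/γ_1.
Leg 2: γ = 1/√(1 − 0.966²) = 1/√0.06684 = 3.868; τ_2 = 36.75/3.868 = 9.501 ms.
Total proper time: τ_1 + 9.501 = 14.90, so τ_1 = 14.90 − 9.501 = 5.399 ms.
γ_1 = 26.46/5.399 = 4.901; β = √(1 − 1/γ²) = √0.9584.

β = 0.979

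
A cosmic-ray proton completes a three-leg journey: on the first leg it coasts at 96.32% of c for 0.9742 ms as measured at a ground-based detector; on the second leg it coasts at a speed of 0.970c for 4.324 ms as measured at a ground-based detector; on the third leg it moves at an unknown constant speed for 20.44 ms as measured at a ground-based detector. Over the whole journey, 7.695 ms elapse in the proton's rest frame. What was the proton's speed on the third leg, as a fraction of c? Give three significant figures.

Leg 1: β = 0.9632; γ = 1/√(1 − 0.9632²) = 1/√0.07225 = 3.720; τ_1 = 0.9742/3.720 = 0.2619 ms.
Leg 2: γ = 1/√(1 − 0.970²) = 1/√0.05910 = 4.113; τ_2 = 4.324/4.113 = 1.051 ms.
Leg 3: speed unknown; τ_3 = 20.44/γ_3.
Total proper time: 0.2619 + 1.051 + τ_3 = 7.695, so τ_3 = 7.695 − 1.313 = 6.382 ms.
γ_3 = 20.44/6.382 = 3.203; β = √(1 − 1/γ²) = √0.9025.

β = 0.950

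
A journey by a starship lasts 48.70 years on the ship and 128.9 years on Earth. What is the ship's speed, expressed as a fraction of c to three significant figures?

v = 0.926c

The proper time is measured on the ship (both events occur at the ship's location); Δt is measured on Earth. γ = Δt/τ = 128.9/48.70 = 2.647.
β = √(1 − 1/γ²) = √(1 − 0.1427) = √0.8573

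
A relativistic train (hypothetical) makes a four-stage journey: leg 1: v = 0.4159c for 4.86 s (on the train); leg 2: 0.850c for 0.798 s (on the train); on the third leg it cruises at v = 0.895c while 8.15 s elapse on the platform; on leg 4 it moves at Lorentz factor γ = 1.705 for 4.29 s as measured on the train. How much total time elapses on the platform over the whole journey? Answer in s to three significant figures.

Leg 1: γ = 1/√(1 − 0.4159²) = 1/√0.8270 = 1.100; Δt_1 = 1.100 × 4.86 = 5.344 s.
Leg 2: γ = 1/√(1 − 0.850²) = 1/√0.2775 = 1.898; Δt_2 = 1.898 × 0.798 = 1.515 s.
Leg 3: 8.15 s is already measured on the platform.
Leg 4: γ = 1.705; Δt_4 = 1.705 × 4.29 = 7.314 s.
Total: 5.344 + 1.515 + 8.150 + 7.314 s.

Δt = 22.3 s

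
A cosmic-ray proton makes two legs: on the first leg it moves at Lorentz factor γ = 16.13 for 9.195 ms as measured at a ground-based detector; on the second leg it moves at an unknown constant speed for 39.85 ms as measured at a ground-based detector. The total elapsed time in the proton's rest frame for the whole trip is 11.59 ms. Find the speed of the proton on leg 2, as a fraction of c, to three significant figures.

Leg 1: γ = 16.13; τ_1 = 9.195/16.13 = 0.5701 ms.
Leg 2: speed unknown; τ_2 = 39.85/γ_2.
Total proper time: 0.5701 + τ_2 = 11.59, so τ_2 = 11.59 − 0.5701 = 11.02 ms.
γ_2 = 39.85/11.02 = 3.616; β = √(1 − 1/γ²) = √0.9235.

β = 0.961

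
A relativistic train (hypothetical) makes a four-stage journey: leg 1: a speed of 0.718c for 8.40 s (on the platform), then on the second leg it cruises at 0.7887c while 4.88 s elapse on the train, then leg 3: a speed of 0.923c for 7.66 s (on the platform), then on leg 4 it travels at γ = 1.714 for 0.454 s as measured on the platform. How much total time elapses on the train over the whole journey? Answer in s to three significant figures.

Leg 1: γ = 1/√(1 − 0.718²) = 1/√0.4845 = 1.437; τ_1 = 8.40/1.437 = 5.847 s.
Leg 2: 4.88 s is already measured on the train.
Leg 3: γ = 1/√(1 − 0.923²) = 1/√0.1481 = 2.599; τ_3 = 7.66/2.599 = 2.948 s.
Leg 4: γ = 1.714; τ_4 = 0.454/1.714 = 0.2649 s.
Total: 5.847 + 4.880 + 2.948 + 0.2649 s.

τ = 13.9 s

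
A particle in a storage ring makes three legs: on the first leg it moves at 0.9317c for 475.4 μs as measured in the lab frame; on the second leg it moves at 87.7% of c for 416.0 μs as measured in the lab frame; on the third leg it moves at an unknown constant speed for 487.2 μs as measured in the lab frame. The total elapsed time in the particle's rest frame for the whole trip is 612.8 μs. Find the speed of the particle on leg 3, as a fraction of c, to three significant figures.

β = 0.870

Leg 1: γ = 1/√(1 − 0.9317²) = 1/√0.1319 = 2.753; τ_1 = 475.4/2.753 = 172.7 μs.
Leg 2: β = 0.877; γ = 1/√(1 − 0.877²) = 1/√0.2309 = 2.081; τ_2 = 416.0/2.081 = 199.9 μs.
Leg 3: speed unknown; τ_3 = 487.2/γ_3.
Total proper time: 172.7 + 199.9 + τ_3 = 612.8, so τ_3 = 612.8 − 372.6 = 240.2 μs.
γ_3 = 487.2/240.2 = 2.028; β = √(1 − 1/γ²) = √0.7569.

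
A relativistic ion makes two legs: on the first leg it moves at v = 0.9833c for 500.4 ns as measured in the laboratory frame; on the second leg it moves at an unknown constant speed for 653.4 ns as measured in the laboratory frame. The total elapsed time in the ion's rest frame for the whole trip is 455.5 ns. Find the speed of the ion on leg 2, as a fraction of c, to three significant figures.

β = 0.830

Leg 1: γ = 1/√(1 − 0.9833²) = 1/√0.03312 = 5.495; τ_1 = 500.4/5.495 = 91.07 ns.
Leg 2: speed unknown; τ_2 = 653.4/γ_2.
Total proper time: 91.07 + τ_2 = 455.5, so τ_2 = 455.5 − 91.07 = 364.4 ns.
γ_2 = 653.4/364.4 = 1.793; β = √(1 − 1/γ²) = √0.6889.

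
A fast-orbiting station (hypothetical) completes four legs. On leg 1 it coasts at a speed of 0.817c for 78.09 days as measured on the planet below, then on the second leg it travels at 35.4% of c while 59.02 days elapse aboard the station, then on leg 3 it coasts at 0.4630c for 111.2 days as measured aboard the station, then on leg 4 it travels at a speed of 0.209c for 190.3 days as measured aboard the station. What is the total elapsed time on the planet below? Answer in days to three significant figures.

Δt = 461 days

Leg 1: 78.09 days is already measured on the planet below.
Leg 2: β = 0.354; γ = 1/√(1 − 0.354²) = 1/√0.8747 = 1.069; Δt_2 = 1.069 × 59.02 = 63.11 days.
Leg 3: γ = 1/√(1 − 0.4630²) = 1/√0.7856 = 1.128; Δt_3 = 1.128 × 111.2 = 125.5 days.
Leg 4: γ = 1/√(1 − 0.209²) = 1/√0.9563 = 1.023; Δt_4 = 1.023 × 190.3 = 194.6 days.
Total: 78.09 + 63.11 + 125.5 + 194.6 days.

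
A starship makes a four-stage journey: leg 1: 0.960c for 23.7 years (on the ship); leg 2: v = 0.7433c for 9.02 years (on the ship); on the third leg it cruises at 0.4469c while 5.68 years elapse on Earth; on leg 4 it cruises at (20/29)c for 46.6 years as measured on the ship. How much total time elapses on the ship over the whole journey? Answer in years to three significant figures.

Leg 1: 23.7 years is already measured on the ship.
Leg 2: 9.02 years is already measured on the ship.
Leg 3: γ = 1/√(1 − 0.4469²) = 1/√0.8003 = 1.118; τ_3 = 5.68/1.118 = 5.081 years.
Leg 4: 46.6 years is already measured on the ship.
Total: 23.70 + 9.020 + 5.081 + 46.60 years.

τ = 84.4 years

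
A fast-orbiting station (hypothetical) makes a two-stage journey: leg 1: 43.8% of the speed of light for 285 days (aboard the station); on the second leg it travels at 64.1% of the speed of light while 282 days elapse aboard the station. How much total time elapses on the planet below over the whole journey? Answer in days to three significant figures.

Δt = 684 days

Leg 1: β = 0.438; γ = 1/√(1 − 0.438²) = 1/√0.8082 = 1.112; Δt_1 = 1.112 × 285 = 317.0 days.
Leg 2: β = 0.641; γ = 1/√(1 − 0.641²) = 1/√0.5891 = 1.303; Δt_2 = 1.303 × 282 = 367.4 days.
Total: 317.0 + 367.4 days.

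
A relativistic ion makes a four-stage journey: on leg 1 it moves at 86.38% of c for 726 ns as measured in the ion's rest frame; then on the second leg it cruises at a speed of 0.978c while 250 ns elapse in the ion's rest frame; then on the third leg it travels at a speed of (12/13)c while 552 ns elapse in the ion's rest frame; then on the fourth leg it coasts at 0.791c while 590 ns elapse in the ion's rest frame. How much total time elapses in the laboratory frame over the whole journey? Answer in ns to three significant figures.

Δt = 5040 ns

Leg 1: β = 0.8638; γ = 1/√(1 − 0.8638²) = 1/√0.2538 = 1.985; Δt_1 = 1.985 × 726 = 1441 ns.
Leg 2: γ = 1/√(1 − 0.978²) = 1/√0.04352 = 4.794; Δt_2 = 4.794 × 250 = 1198 ns.
Leg 3: γ = 1/√(1 − (12/13)²) = 13/5 = 2.600; Δt_3 = 2.600 × 552 = 1435 ns.
Leg 4: γ = 1/√(1 − 0.791²) = 1/√0.3743 = 1.634; Δt_4 = 1.634 × 590 = 964.3 ns.
Total: 1441 + 1198 + 1435 + 964.3 ns.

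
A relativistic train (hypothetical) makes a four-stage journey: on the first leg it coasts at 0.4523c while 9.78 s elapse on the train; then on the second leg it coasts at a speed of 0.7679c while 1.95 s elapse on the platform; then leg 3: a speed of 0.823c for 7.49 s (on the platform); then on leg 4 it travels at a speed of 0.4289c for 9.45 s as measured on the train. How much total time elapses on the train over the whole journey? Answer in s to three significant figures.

Leg 1: 9.78 s is already measured on the train.
Leg 2: γ = 1/√(1 − 0.7679²) = 1/√0.4103 = 1.561; τ_2 = 1.95/1.561 = 1.249 s.
Leg 3: γ = 1/√(1 − 0.823²) = 1/√0.3227 = 1.760; τ_3 = 7.49/1.760 = 4.255 s.
Leg 4: 9.45 s is already measured on the train.
Total: 9.780 + 1.249 + 4.255 + 9.450 s.

τ = 24.7 s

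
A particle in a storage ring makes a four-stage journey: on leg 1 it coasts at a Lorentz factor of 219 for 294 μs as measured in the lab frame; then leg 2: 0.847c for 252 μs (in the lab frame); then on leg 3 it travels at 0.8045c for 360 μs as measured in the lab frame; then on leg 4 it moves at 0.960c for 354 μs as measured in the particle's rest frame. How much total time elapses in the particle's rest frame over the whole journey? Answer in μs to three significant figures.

Leg 1: γ = 219; τ_1 = 294/219.0 = 1.342 μs.
Leg 2: γ = 1/√(1 − 0.847²) = 1/√0.2826 = 1.881; τ_2 = 252/1.881 = 134.0 μs.
Leg 3: γ = 1/√(1 − 0.8045²) = 1/√0.3528 = 1.684; τ_3 = 360/1.684 = 213.8 μs.
Leg 4: 354 μs is already measured in the particle's rest frame.
Total: 1.342 + 134.0 + 213.8 + 354.0 μs.

τ = 703 μs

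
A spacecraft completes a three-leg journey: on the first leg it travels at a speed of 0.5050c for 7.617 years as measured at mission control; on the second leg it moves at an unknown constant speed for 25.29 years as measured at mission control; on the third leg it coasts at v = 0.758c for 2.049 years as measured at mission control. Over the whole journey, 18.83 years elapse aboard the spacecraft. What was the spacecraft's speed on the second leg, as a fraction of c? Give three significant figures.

Leg 1: γ = 1/√(1 − 0.5050²) = 1/√0.7450 = 1.159; τ_1 = 7.617/1.159 = 6.574 years.
Leg 2: speed unknown; τ_2 = 25.29/γ_2.
Leg 3: γ = 1/√(1 − 0.758²) = 1/√0.4254 = 1.533; τ_3 = 2.049/1.533 = 1.336 years.
Total proper time: 6.574 + τ_2 + 1.336 = 18.83, so τ_2 = 18.83 − 7.911 = 10.92 years.
γ_2 = 25.29/10.92 = 2.316; β = √(1 − 1/γ²) = √0.8136.

β = 0.902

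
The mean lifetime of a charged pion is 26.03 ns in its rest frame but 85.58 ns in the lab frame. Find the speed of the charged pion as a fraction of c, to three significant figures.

γ = Δt/τ₀ = 85.58/26.03 = 3.288
β = √(1 − 1/γ²) = √(1 − 0.09251) = √0.9075

v = 0.953c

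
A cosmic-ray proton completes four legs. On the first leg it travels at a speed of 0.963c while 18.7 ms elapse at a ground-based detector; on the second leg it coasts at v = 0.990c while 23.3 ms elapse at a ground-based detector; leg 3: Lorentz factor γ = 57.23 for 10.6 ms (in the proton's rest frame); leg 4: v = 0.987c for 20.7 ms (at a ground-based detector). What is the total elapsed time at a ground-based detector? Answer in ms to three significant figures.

Leg 1: 18.7 ms is already measured at a ground-based detector.
Leg 2: 23.3 ms is already measured at a ground-based detector.
Leg 3: γ = 57.23; Δt_3 = 57.23 × 10.6 = 606.6 ms.
Leg 4: 20.7 ms is already measured at a ground-based detector.
Total: 18.70 + 23.30 + 606.6 + 20.70 ms.

Δt = 669 ms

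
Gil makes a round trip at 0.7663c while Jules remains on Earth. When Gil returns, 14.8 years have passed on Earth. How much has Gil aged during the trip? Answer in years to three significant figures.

γ = 1/√(1 − 0.7663²) = 1/√0.4128 = 1.556
Gil's clock measures proper time along the trip: τ = Δt/γ = 14.8/1.556 years.

τ = 9.51 years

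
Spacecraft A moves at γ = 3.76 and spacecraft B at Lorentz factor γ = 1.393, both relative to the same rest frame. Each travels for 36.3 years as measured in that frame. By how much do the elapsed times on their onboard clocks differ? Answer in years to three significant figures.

A: γ = 3.76; τ_A = 36.3/3.760 = 9.654 years.
B: γ = 1.393; τ_B = 36.3/1.393 = 26.06 years.

|τ_A − τ_B| = 16.4 years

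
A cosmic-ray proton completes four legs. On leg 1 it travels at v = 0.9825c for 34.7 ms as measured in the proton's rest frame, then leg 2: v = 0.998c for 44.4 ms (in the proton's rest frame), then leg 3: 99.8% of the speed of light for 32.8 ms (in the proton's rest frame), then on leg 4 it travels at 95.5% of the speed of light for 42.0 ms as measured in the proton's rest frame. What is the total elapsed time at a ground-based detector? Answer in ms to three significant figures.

Δt = 1550 ms

Leg 1: γ = 1/√(1 − 0.9825²) = 1/√0.03469 = 5.369; Δt_1 = 5.369 × 34.7 = 186.3 ms.
Leg 2: γ = 1/√(1 − 0.998²) = 1/√0.003996 = 15.82; Δt_2 = 15.82 × 44.4 = 702.4 ms.
Leg 3: β = 0.998; γ = 1/√(1 − 0.998²) = 1/√0.003996 = 15.82; Δt_3 = 15.82 × 32.8 = 518.9 ms.
Leg 4: β = 0.955; γ = 1/√(1 − 0.955²) = 1/√0.08798 = 3.371; Δt_4 = 3.371 × 42.0 = 141.6 ms.
Total: 186.3 + 702.4 + 518.9 + 141.6 ms.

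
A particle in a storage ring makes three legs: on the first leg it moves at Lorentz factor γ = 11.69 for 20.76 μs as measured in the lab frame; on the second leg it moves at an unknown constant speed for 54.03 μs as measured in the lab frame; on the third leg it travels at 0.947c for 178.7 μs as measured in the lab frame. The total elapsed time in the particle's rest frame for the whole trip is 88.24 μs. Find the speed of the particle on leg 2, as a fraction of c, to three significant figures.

β = 0.843

Leg 1: γ = 11.69; τ_1 = 20.76/11.69 = 1.776 μs.
Leg 2: speed unknown; τ_2 = 54.03/γ_2.
Leg 3: γ = 1/√(1 − 0.947²) = 1/√0.1032 = 3.113; τ_3 = 178.7/3.113 = 57.40 μs.
Total proper time: 1.776 + τ_2 + 57.40 = 88.24, so τ_2 = 88.24 − 59.18 = 29.06 μs.
γ_2 = 54.03/29.06 = 1.859; β = √(1 − 1/γ²) = √0.7107.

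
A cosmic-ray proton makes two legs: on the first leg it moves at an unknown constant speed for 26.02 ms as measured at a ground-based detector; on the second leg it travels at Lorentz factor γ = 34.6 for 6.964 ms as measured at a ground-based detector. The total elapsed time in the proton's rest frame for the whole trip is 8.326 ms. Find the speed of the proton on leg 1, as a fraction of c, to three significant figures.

Leg 1: speed unknown; τ_1 = 26.02/γ_1.
Leg 2: γ = 34.6; τ_2 = 6.964/34.60 = 0.2013 ms.
Total proper time: τ_1 + 0.2013 = 8.326, so τ_1 = 8.326 − 0.2013 = 8.125 ms.
γ_1 = 26.02/8.125 = 3.203; β = √(1 − 1/γ²) = √0.9025.

β = 0.950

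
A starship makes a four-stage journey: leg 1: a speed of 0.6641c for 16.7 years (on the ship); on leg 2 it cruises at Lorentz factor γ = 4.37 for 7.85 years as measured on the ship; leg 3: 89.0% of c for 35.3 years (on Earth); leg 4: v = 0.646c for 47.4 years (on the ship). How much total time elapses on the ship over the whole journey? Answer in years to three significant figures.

τ = 88.0 years

Leg 1: 16.7 years is already measured on the ship.
Leg 2: 7.85 years is already measured on the ship.
Leg 3: β = 0.890; γ = 1/√(1 − 0.890²) = 1/√0.2079 = 2.193; τ_3 = 35.3/2.193 = 16.10 years.
Leg 4: 47.4 years is already measured on the ship.
Total: 16.70 + 7.850 + 16.10 + 47.40 years.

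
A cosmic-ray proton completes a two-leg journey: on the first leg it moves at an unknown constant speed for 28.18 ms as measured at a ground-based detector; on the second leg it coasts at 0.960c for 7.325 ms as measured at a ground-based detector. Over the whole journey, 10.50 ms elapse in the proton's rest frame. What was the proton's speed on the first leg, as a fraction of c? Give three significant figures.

Leg 1: speed unknown; τ_1 = 28.18/γ_1.
Leg 2: γ = 1/√(1 − 0.960²) = 25/7 ≈ 3.571; τ_2 = 7.325/3.571 = 2.051 ms.
Total proper time: τ_1 + 2.051 = 10.50, so τ_1 = 10.50 − 2.051 = 8.449 ms.
γ_1 = 28.18/8.449 = 3.335; β = √(1 − 1/γ²) = √0.9101.

β = 0.954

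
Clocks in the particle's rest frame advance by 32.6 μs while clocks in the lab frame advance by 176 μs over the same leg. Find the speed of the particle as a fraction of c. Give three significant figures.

β = 0.983

The proper time is measured in the particle's rest frame (both events occur at the particle's location); Δt is measured in the lab frame. γ = Δt/τ = 176/32.6 = 5.399.
β = √(1 − 1/γ²) = √(1 − 0.03431) = √0.9657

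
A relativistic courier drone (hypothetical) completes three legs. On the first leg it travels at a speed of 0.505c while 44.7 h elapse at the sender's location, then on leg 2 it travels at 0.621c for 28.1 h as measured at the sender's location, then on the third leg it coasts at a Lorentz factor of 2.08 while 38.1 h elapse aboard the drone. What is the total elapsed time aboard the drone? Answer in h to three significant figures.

τ = 98.7 h

Leg 1: γ = 1/√(1 − 0.505²) = 1/√0.7450 = 1.159; τ_1 = 44.7/1.159 = 38.58 h.
Leg 2: γ = 1/√(1 − 0.621²) = 1/√0.6144 = 1.276; τ_2 = 28.1/1.276 = 22.03 h.
Leg 3: 38.1 h is already measured aboard the drone.
Total: 38.58 + 22.03 + 38.10 h.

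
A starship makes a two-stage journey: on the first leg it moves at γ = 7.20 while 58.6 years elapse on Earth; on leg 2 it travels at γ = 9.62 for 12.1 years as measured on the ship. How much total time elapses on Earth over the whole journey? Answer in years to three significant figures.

Δt = 175 years

Leg 1: 58.6 years is already measured on Earth.
Leg 2: γ = 9.62; Δt_2 = 9.620 × 12.1 = 116.4 years.
Total: 58.60 + 116.4 years.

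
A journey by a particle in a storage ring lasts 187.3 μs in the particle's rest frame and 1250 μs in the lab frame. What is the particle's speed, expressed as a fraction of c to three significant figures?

The proper time is measured in the particle's rest frame (both events occur at the particle's location); Δt is measured in the lab frame. γ = Δt/τ = 1250/187.3 = 6.674.
β = √(1 − 1/γ²) = √(1 − 0.02245) = √0.9775

v = 0.989c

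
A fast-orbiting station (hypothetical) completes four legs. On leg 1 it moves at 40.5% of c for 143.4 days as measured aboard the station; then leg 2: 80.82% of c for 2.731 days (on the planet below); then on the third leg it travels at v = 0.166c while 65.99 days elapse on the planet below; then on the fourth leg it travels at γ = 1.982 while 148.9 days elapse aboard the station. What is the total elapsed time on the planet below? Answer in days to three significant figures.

Leg 1: β = 0.405; γ = 1/√(1 − 0.405²) = 1/√0.8360 = 1.094; Δt_1 = 1.094 × 143.4 = 156.8 days.
Leg 2: 2.731 days is already measured on the planet below.
Leg 3: 65.99 days is already measured on the planet below.
Leg 4: γ = 1.982; Δt_4 = 1.982 × 148.9 = 295.1 days.
Total: 156.8 + 2.731 + 65.99 + 295.1 days.

Δt = 521 days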